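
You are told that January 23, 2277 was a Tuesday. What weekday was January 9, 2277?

Tuesday

Count forward from the earlier date (January 9, 2277) to the later (January 23, 2277):
Within January 2277: 23 − 9 = 14 days.
14 is a multiple of 7, so January 9, 2277 falls on the same weekday: Tuesday.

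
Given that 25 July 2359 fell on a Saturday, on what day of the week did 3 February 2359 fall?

Count forward from the earlier date (February 3, 2359) to the later (July 25, 2359):
February 2359: 28 − 3 = 25 days remain (2359 is not a leap year, so February has 28 days).
Then March (31), April (30), May (31), June (30): 31 + 30 + 31 + 30 = 122 days.
July 1–25, 2359: 25 days.
Total: 25 + 122 + 25 = 172 days.
172 mod 7 = 4, so 4 days before Saturday is Tuesday.

Tuesday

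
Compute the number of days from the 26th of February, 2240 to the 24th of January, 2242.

February 2240: 29 − 26 = 3 days remain (2240 is a leap year, so February has 29 days).
Then 22 full months totalling 671 days.
January 1–24, 2242: 24 days.
Total: 3 + 671 + 24 = 698 days.

698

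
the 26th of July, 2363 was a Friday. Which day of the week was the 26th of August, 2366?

Friday

July 26, 2363 → July 26, 2364: 366 days (2364 is a leap year).
July 26, 2364 → July 26, 2365: 365 days.
July 26, 2365 → July 26, 2366: 365 days.
July 2366: 31 − 26 = 5 days remain.
August 1–26, 2366: 26 days.
Residual: 31 days.
Total: 1127 days.
1127 is a multiple of 7, so the 26th of August, 2366 falls on the same weekday: Friday.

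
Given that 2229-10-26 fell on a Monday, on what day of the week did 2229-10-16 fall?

Count forward from the earlier date (October 16, 2229) to the later (October 26, 2229):
Within October 2229: 26 − 16 = 10 days.
10 mod 7 = 3, so 3 days before Monday is Friday.

Friday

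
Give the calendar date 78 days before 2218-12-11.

2218-09-24

Count 78 days before December 11, 2218:
September 2218: 30 − 24 = 6 days remain.
Then October (31), November (30): 31 + 30 = 61 days.
December 1–11, 2218: 11 days.
Total: 6 + 61 + 11 = 78 days.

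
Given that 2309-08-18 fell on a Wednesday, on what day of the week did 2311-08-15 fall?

August 2309: 31 − 18 = 13 days remain.
Then 23 full months totalling 699 days.
August 1–15, 2311: 15 days.
Total: 13 + 699 + 15 = 727 days.
727 mod 7 = 6, so 6 days after Wednesday is Tuesday.

Tuesday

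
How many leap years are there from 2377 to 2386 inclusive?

2

Years divisible by 4 in [2377, 2386]: 2380, 2384.
No century exceptions apply. Count: 2.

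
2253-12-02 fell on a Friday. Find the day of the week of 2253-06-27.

Monday

Count forward from the earlier date (June 27, 2253) to the later (December 2, 2253):
June 2253: 30 − 27 = 3 days remain.
Then July (31), August (31), September (30), October (31), November (30): 31 + 31 + 30 + 31 + 30 = 153 days.
December 1–2, 2253: 2 days.
Total: 3 + 153 + 2 = 158 days.
158 mod 7 = 4, so 4 days before Friday is Monday.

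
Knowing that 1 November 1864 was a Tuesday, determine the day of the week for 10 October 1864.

Count forward from the earlier date (October 10, 1864) to the later (November 1, 1864):
October 1864: 31 − 10 = 21 days remain.
November 1, 1864: 1 day.
Total: 21 + 1 = 22 days.
22 mod 7 = 1, so 1 day before Tuesday is Monday.

Monday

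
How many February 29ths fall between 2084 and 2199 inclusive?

Years divisible by 4: 2084, 2088, …, 2196 — 29 in all.
Of these, 2100 is divisible by 100 but not 400, so not leap.
Leap years: 29 − 1 = 28.

28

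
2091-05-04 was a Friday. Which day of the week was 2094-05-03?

May 4, 2091 → May 4, 2092: 366 days (2092 is a leap year).
May 4, 2092 → May 4, 2093: 365 days.
May 2093: 31 − 4 = 27 days remain.
Then 11 full months totalling 334 days.
May 1–3, 2094: 3 days.
Residual: 364 days.
Total: 1095 days.
1095 mod 7 = 3, so 3 days after Friday is Monday.

Monday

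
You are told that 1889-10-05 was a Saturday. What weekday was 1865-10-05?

Thursday

Count forward from the earlier date (October 5, 1865) to the later (October 5, 1889):
Day-of-year of October 5, 1865: 278.
Day-of-year of October 5, 1889: 278.
1865 has 365 days, so 365 − 278 = 87 days remain in 1865.
Full years 1866–1888: 17 common + 6 leap = 17×365 + 6×366 = 8401 days.
Total: 87 + 8401 + 278 = 8766 days.
8766 mod 7 = 2, so 2 days before Saturday is Thursday.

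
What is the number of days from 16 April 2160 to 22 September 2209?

18055

From April 16, 2160 to April 16, 2209: 49 years, of which 11 contain a Feb 29 — 38×365 + 11×366 = 17896 days.
(2200 is not a leap year (divisible by 100 but not 400).)
April 2209: 30 − 16 = 14 days remain.
Then May (31), June (30), July (31), August (31): 31 + 30 + 31 + 31 = 123 days.
September 1–22, 2209: 22 days.
Residual: 159 days.
Total: 18055 days.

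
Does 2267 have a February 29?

2267 is not a leap year.

No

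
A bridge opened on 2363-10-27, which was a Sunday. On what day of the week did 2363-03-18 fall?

Count forward from the earlier date (March 18, 2363) to the later (October 27, 2363):
March 2363: 31 − 18 = 13 days remain.
Then April (30), May (31), June (30), July (31), August (31), September (30): 30 + 31 + 30 + 31 + 31 + 30 = 183 days.
October 1–27, 2363: 27 days.
Total: 13 + 183 + 27 = 223 days.
223 mod 7 = 6, so 6 days before Sunday is Monday.

Monday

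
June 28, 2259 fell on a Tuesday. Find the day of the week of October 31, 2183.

Friday

Count forward from the earlier date (October 31, 2183) to the later (June 28, 2259):
Day-of-year of October 31, 2183: 304.
Day-of-year of June 28, 2259: 179.
2183 has 365 days, so 365 − 304 = 61 days remain in 2183.
Full years 2184–2258: 57 common + 18 leap = 57×365 + 18×366 = 27393 days.
Total: 61 + 27393 + 179 = 27633 days.
27633 mod 7 = 4, so 4 days before Tuesday is Friday.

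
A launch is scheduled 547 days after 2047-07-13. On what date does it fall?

2049-01-10

Count 547 days after July 13, 2047:
Day-of-year of July 13, 2047: 194.
Day-of-year of January 10, 2049: 10.
2047 has 365 days, so 365 − 194 = 171 days remain in 2047.
Full years: 2048: 366. Sum = 366.
Total: 171 + 366 + 10 = 547 days.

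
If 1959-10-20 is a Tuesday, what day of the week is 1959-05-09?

Saturday

Count forward from the earlier date (May 9, 1959) to the later (October 20, 1959):
May 1959: 31 − 9 = 22 days remain.
Then June (30), July (31), August (31), September (30): 30 + 31 + 31 + 30 = 122 days.
October 1–20, 1959: 20 days.
Total: 22 + 122 + 20 = 164 days.
164 mod 7 = 3, so 3 days before Tuesday is Saturday.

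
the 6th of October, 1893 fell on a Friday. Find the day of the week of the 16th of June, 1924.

Monday

Day-of-year of October 6, 1893: 279.
Day-of-year of June 16, 1924: 168.
1893 has 365 days, so 365 − 279 = 86 days remain in 1893.
Full years 1894–1923: 24 common + 6 leap = 24×365 + 6×366 = 10956 days.
Total: 86 + 10956 + 168 = 11210 days.
11210 mod 7 = 3, so 3 days after Friday is Monday.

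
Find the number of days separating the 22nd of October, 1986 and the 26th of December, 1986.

October 1986: 31 − 22 = 9 days remain.
Then November (30): 30 days.
December 1–26, 1986: 26 days.
Total: 9 + 30 + 26 = 65 days.

65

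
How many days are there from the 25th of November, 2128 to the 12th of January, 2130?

Day-of-year of November 25, 2128: 330.
Day-of-year of January 12, 2130: 12.
2128 has 366 days, so 366 − 330 = 36 days remain in 2128.
Full years: 2129: 365. Sum = 365.
Total: 36 + 365 + 12 = 413 days.

413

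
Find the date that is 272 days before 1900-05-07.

1899-08-08

Count 272 days before May 7, 1900:
August 1899: 31 − 8 = 23 days remain.
Then September (30), October (31), November (30), December (31), January (31), February 1900 (28), March (31), April (30): 30 + 31 + 30 + 31 + 31 + 28 + 31 + 30 = 242 days.
May 1–7, 1900: 7 days.
Residual: 272 days.
Total: 272 days.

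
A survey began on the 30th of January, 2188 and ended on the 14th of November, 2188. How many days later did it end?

January 2188: 31 − 30 = 1 day remains.
Then 9 full months totalling 274 days.
November 1–14, 2188: 14 days.
Total: 1 + 274 + 14 = 289 days.

289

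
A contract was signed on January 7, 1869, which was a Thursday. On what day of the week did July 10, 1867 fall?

Wednesday

Count forward from the earlier date (July 10, 1867) to the later (January 7, 1869):
July 1867: 31 − 10 = 21 days remain.
Then 17 full months totalling 519 days.
January 1–7, 1869: 7 days.
Total: 21 + 519 + 7 = 547 days.
547 mod 7 = 1, so 1 day before Thursday is Wednesday.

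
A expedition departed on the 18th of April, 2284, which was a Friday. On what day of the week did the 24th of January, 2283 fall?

Count forward from the earlier date (January 24, 2283) to the later (April 18, 2284):
Day-of-year of January 24, 2283: 24.
Day-of-year of April 18, 2284: 109.
2283 has 365 days, so 365 − 24 = 341 days remain in 2283.
Total: 341 + 109 = 450 days.
450 mod 7 = 2, so 2 days before Friday is Wednesday.

Wednesday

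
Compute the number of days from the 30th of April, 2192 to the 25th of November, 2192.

April 2192: 30 − 30 = 0 days remain.
Then May (31), June (30), July (31), August (31), September (30), October (31): 31 + 30 + 31 + 31 + 30 + 31 = 184 days.
November 1–25, 2192: 25 days.
Total: 0 + 184 + 25 = 209 days.

209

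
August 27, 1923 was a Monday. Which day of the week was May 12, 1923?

Saturday

Count forward from the earlier date (May 12, 1923) to the later (August 27, 1923):
May 1923: 31 − 12 = 19 days remain.
Then June (30), July (31): 30 + 31 = 61 days.
August 1–27, 1923: 27 days.
Total: 19 + 61 + 27 = 107 days.
107 mod 7 = 2, so 2 days before Monday is Saturday.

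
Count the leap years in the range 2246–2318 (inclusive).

17

Years divisible by 4: 2248, 2252, …, 2316 — 18 in all.
Of these, 2300 is divisible by 100 but not 400, so not leap.
Leap years: 18 − 1 = 17.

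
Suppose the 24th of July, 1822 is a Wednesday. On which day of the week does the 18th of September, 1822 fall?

Wednesday

July 1822: 31 − 24 = 7 days remain.
Then August (31): 31 days.
September 1–18, 1822: 18 days.
Total: 7 + 31 + 18 = 56 days.
56 is a multiple of 7, so the 18th of September, 1822 falls on the same weekday: Wednesday.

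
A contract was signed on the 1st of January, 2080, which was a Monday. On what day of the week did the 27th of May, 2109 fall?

From January 1, 2080 to January 1, 2109: 29 years, of which 7 contain a Feb 29 — 22×365 + 7×366 = 10592 days.
(2100 is not a leap year (divisible by 100 but not 400).)
January 2109: 31 − 1 = 30 days remain.
Then February 2109 (28), March (31), April (30): 28 + 31 + 30 = 89 days.
May 1–27, 2109: 27 days.
Residual: 146 days.
Total: 10738 days.
10738 is a multiple of 7, so the 27th of May, 2109 falls on the same weekday: Monday.

Monday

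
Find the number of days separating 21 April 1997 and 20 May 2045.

17561

From April 21, 1997 to April 21, 2045: 48 years, of which 12 contain a Feb 29 — 36×365 + 12×366 = 17532 days.
(2000 is a leap year (divisible by 400).)
April 2045: 30 − 21 = 9 days remain.
May 1–20, 2045: 20 days.
Residual: 29 days.
Total: 17561 days.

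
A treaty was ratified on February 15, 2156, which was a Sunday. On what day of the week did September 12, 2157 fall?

Monday

February 15, 2156 → February 15, 2157: 366 days (2156 is a leap year).
February 2157: 28 − 15 = 13 days remain (2157 is not a leap year, so February has 28 days).
Then March (31), April (30), May (31), June (30), July (31), August (31): 31 + 30 + 31 + 30 + 31 + 31 = 184 days.
September 1–12, 2157: 12 days.
Residual: 209 days.
Total: 575 days.
575 mod 7 = 1, so 1 day after Sunday is Monday.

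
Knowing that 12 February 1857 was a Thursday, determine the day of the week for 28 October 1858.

Thursday

February 12, 1857 → February 12, 1858: 365 days.
February 1858: 28 − 12 = 16 days remain (1858 is not a leap year, so February has 28 days).
Then March (31), April (30), May (31), June (30), July (31), August (31), September (30): 31 + 30 + 31 + 30 + 31 + 31 + 30 = 214 days.
October 1–28, 1858: 28 days.
Residual: 258 days.
Total: 623 days.
623 is a multiple of 7, so 28 October 1858 falls on the same weekday: Thursday.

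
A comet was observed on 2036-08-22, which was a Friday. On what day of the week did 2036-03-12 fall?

Count forward from the earlier date (March 12, 2036) to the later (August 22, 2036):
March 2036: 31 − 12 = 19 days remain.
Then April (30), May (31), June (30), July (31): 30 + 31 + 30 + 31 = 122 days.
August 1–22, 2036: 22 days.
Total: 19 + 122 + 22 = 163 days.
163 mod 7 = 2, so 2 days before Friday is Wednesday.

Wednesday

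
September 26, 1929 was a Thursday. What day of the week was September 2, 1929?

Monday

Count forward from the earlier date (September 2, 1929) to the later (September 26, 1929):
Within September 1929: 26 − 2 = 24 days.
24 mod 7 = 3, so 3 days before Thursday is Monday.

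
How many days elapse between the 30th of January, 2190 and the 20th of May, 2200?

3762

From January 30, 2190 to January 30, 2200: 10 years, of which 2 contain a Feb 29 — 8×365 + 2×366 = 3652 days.
January 2200: 31 − 30 = 1 day remains.
Then February 2200 (28), March (31), April (30): 28 + 31 + 30 = 89 days.
May 1–20, 2200: 20 days.
Residual: 110 days.
Total: 3762 days.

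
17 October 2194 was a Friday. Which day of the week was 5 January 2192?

Count forward from the earlier date (January 5, 2192) to the later (October 17, 2194):
Day-of-year of January 5, 2192: 5.
Day-of-year of October 17, 2194: 290.
2192 has 366 days, so 366 − 5 = 361 days remain in 2192.
Full years: 2193: 365. Sum = 365.
Total: 361 + 365 + 290 = 1016 days.
1016 mod 7 = 1, so 1 day before Friday is Thursday.

Thursday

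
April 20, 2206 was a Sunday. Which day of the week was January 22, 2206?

Wednesday

Count forward from the earlier date (January 22, 2206) to the later (April 20, 2206):
January 2206: 31 − 22 = 9 days remain.
Then February 2206 (28), March (31): 28 + 31 = 59 days.
April 1–20, 2206: 20 days.
Total: 9 + 59 + 20 = 88 days.
88 mod 7 = 4, so 4 days before Sunday is Wednesday.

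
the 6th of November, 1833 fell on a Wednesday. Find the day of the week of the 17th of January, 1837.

Tuesday

November 6, 1833 → November 6, 1834: 365 days.
November 6, 1834 → November 6, 1835: 365 days.
November 6, 1835 → November 6, 1836: 366 days (1836 is a leap year).
November 1836: 30 − 6 = 24 days remain.
Then December (31): 31 days.
January 1–17, 1837: 17 days.
Residual: 72 days.
Total: 1168 days.
1168 mod 7 = 6, so 6 days after Wednesday is Tuesday.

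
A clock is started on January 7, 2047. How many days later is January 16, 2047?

Within January 2047: 16 − 7 = 9 days.

9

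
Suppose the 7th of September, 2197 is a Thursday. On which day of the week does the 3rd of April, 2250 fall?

Wednesday

Day-of-year of September 7, 2197: 250.
Day-of-year of April 3, 2250: 93.
2197 has 365 days, so 365 − 250 = 115 days remain in 2197.
Full years 2198–2249: 40 common + 12 leap = 40×365 + 12×366 = 18992 days.
Total: 115 + 18992 + 93 = 19200 days.
19200 mod 7 = 6, so 6 days after Thursday is Wednesday.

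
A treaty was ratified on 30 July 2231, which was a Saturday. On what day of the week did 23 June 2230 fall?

Wednesday

Count forward from the earlier date (June 23, 2230) to the later (July 30, 2231):
Day-of-year of June 23, 2230: 174.
Day-of-year of July 30, 2231: 211.
2230 has 365 days, so 365 − 174 = 191 days remain in 2230.
Total: 191 + 211 = 402 days.
402 mod 7 = 3, so 3 days before Saturday is Wednesday.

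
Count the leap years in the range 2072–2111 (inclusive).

9

Years divisible by 4 in [2072, 2111]: 2072, 2076, 2080, 2084, 2088, 2092, 2096, 2100, 2104, 2108.
Of these, 2100 is divisible by 100 but not 400, so not leap.
Leap years: 10 − 1 = 9.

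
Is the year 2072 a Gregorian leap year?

Yes

2072 is a leap year.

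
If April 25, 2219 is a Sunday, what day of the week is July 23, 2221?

April 25, 2219 → April 25, 2220: 366 days (2220 is a leap year).
April 25, 2220 → April 25, 2221: 365 days.
April 2221: 30 − 25 = 5 days remain.
Then May (31), June (30): 31 + 30 = 61 days.
July 1–23, 2221: 23 days.
Residual: 89 days.
Total: 820 days.
820 mod 7 = 1, so 1 day after Sunday is Monday.

Monday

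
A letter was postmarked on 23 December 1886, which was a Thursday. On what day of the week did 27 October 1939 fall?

Friday

From December 23, 1886 to December 23, 1938: 52 years, of which 12 contain a Feb 29 — 40×365 + 12×366 = 18992 days.
(1900 is not a leap year (divisible by 100 but not 400).)
December 1938: 31 − 23 = 8 days remain.
Then 9 full months totalling 273 days.
October 1–27, 1939: 27 days.
Residual: 308 days.
Total: 19300 days.
19300 mod 7 = 1, so 1 day after Thursday is Friday.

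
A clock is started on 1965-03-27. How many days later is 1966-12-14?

March 27, 1965 → March 27, 1966: 365 days.
March 1966: 31 − 27 = 4 days remain.
Then April (30), May (31), June (30), July (31), August (31), September (30), October (31), November (30): 30 + 31 + 30 + 31 + 31 + 30 + 31 + 30 = 244 days.
December 1–14, 1966: 14 days.
Residual: 262 days.
Total: 627 days.

627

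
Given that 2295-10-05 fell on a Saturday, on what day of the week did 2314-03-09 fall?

Day-of-year of October 5, 2295: 278.
Day-of-year of March 9, 2314: 68.
2295 has 365 days, so 365 − 278 = 87 days remain in 2295.
Full years 2296–2313: 14 common + 4 leap = 14×365 + 4×366 = 6574 days.
Total: 87 + 6574 + 68 = 6729 days.
6729 mod 7 = 2, so 2 days after Saturday is Monday.

Monday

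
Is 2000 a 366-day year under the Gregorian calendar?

Yes

2000 is a leap year (divisible by 400).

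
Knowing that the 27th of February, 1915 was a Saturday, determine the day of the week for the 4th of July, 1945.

Day-of-year of February 27, 1915: 58.
Day-of-year of July 4, 1945: 185.
1915 has 365 days, so 365 − 58 = 307 days remain in 1915.
Full years 1916–1944: 21 common + 8 leap = 21×365 + 8×366 = 10593 days.
Total: 307 + 10593 + 185 = 11085 days.
11085 mod 7 = 4, so 4 days after Saturday is Wednesday.

Wednesday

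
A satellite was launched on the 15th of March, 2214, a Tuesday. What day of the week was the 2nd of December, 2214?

Friday

March 2214: 31 − 15 = 16 days remain.
Then April (30), May (31), June (30), July (31), August (31), September (30), October (31), November (30): 30 + 31 + 30 + 31 + 31 + 30 + 31 + 30 = 244 days.
December 1–2, 2214: 2 days.
Total: 16 + 244 + 2 = 262 days.
262 mod 7 = 3, so 3 days after Tuesday is Friday.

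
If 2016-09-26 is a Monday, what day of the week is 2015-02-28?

Saturday

Count forward from the earlier date (February 28, 2015) to the later (September 26, 2016):
Day-of-year of February 28, 2015: 59.
Day-of-year of September 26, 2016: 270.
2015 has 365 days, so 365 − 59 = 306 days remain in 2015.
Total: 306 + 270 = 576 days.
576 mod 7 = 2, so 2 days before Monday is Saturday.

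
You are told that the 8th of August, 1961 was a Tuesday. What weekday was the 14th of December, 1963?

Saturday

August 8, 1961 → August 8, 1962: 365 days.
August 8, 1962 → August 8, 1963: 365 days.
August 1963: 31 − 8 = 23 days remain.
Then September (30), October (31), November (30): 30 + 31 + 30 = 91 days.
December 1–14, 1963: 14 days.
Residual: 128 days.
Total: 858 days.
858 mod 7 = 4, so 4 days after Tuesday is Saturday.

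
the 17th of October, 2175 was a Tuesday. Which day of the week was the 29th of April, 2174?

Friday

Count forward from the earlier date (April 29, 2174) to the later (October 17, 2175):
April 2174: 30 − 29 = 1 day remains.
Then 17 full months totalling 518 days.
October 1–17, 2175: 17 days.
Total: 1 + 518 + 17 = 536 days.
536 mod 7 = 4, so 4 days before Tuesday is Friday.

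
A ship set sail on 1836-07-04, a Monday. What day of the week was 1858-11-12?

Day-of-year of July 4, 1836: 186.
Day-of-year of November 12, 1858: 316.
1836 has 366 days, so 366 − 186 = 180 days remain in 1836.
Full years 1837–1857: 16 common + 5 leap = 16×365 + 5×366 = 7670 days.
Total: 180 + 7670 + 316 = 8166 days.
8166 mod 7 = 4, so 4 days after Monday is Friday.

Friday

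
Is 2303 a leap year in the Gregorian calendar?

No

2303 is not a leap year.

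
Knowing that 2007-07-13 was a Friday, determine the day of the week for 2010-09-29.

Wednesday

Day-of-year of July 13, 2007: 194.
Day-of-year of September 29, 2010: 272.
2007 has 365 days, so 365 − 194 = 171 days remain in 2007.
Full years: 2008: 366; 2009: 365. Sum = 731.
Total: 171 + 731 + 272 = 1174 days.
1174 mod 7 = 5, so 5 days after Friday is Wednesday.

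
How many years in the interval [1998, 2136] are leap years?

34

Years divisible by 4: 2000, 2004, …, 2136 — 35 in all.
Of these, 2100 is divisible by 100 but not 400, so not leap.
2000 is divisible by 400, so still leap.
Leap years: 35 − 1 = 34.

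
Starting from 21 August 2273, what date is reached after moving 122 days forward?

21 December 2273

Count 122 days after August 21, 2273:
August 2273: 31 − 21 = 10 days remain.
Then September (30), October (31), November (30): 30 + 31 + 30 = 91 days.
December 1–21, 2273: 21 days.
Total: 10 + 91 + 21 = 122 days.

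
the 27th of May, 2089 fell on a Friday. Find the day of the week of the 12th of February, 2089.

Count forward from the earlier date (February 12, 2089) to the later (May 27, 2089):
February 2089: 28 − 12 = 16 days remain (2089 is not a leap year, so February has 28 days).
Then March (31), April (30): 31 + 30 = 61 days.
May 1–27, 2089: 27 days.
Total: 16 + 61 + 27 = 104 days.
104 mod 7 = 6, so 6 days before Friday is Saturday.

Saturday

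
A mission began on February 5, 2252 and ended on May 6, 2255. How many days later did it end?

1186

Day-of-year of February 5, 2252: 36.
Day-of-year of May 6, 2255: 126.
2252 has 366 days, so 366 − 36 = 330 days remain in 2252.
Full years: 2253: 365; 2254: 365. Sum = 730.
Total: 330 + 730 + 126 = 1186 days.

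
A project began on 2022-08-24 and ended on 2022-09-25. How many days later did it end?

August 2022: 31 − 24 = 7 days remain.
September 1–25, 2022: 25 days.
Total: 7 + 25 = 32 days.

32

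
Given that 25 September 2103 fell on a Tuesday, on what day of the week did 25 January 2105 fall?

September 2103: 30 − 25 = 5 days remain.
Then 15 full months totalling 458 days.
January 1–25, 2105: 25 days.
Total: 5 + 458 + 25 = 488 days.
488 mod 7 = 5, so 5 days after Tuesday is Sunday.

Sunday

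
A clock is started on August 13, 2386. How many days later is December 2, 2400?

5225

From August 13, 2386 to August 13, 2400: 14 years, of which 4 contain a Feb 29 — 10×365 + 4×366 = 5114 days.
(2400 is a leap year (divisible by 400).)
August 2400: 31 − 13 = 18 days remain.
Then September (30), October (31), November (30): 30 + 31 + 30 = 91 days.
December 1–2, 2400: 2 days.
Residual: 111 days.
Total: 5225 days.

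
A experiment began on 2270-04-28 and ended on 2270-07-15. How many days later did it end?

78

April 2270: 30 − 28 = 2 days remain.
Then May (31), June (30): 31 + 30 = 61 days.
July 1–15, 2270: 15 days.
Total: 2 + 61 + 15 = 78 days.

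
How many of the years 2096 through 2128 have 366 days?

Years divisible by 4 in [2096, 2128]: 2096, 2100, 2104, 2108, 2112, 2116, 2120, 2124, 2128.
Of these, 2100 is divisible by 100 but not 400, so not leap.
Leap years: 9 − 1 = 8.

8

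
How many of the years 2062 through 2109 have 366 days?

11

Years divisible by 4 in [2062, 2109]: 2064, 2068, 2072, 2076, 2080, 2084, 2088, 2092, 2096, 2100, 2104, 2108.
Of these, 2100 is divisible by 100 but not 400, so not leap.
Leap years: 12 − 1 = 11.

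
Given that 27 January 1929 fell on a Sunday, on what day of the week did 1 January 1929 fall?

Count forward from the earlier date (January 1, 1929) to the later (January 27, 1929):
Within January 1929: 27 − 1 = 26 days.
26 mod 7 = 5, so 5 days before Sunday is Tuesday.

Tuesday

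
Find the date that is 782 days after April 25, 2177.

June 16, 2179

Count 782 days after April 25, 2177:
April 2177: 30 − 25 = 5 days remain.
Then 25 full months totalling 761 days.
June 1–16, 2179: 16 days.
Total: 5 + 761 + 16 = 782 days.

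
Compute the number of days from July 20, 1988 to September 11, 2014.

From July 20, 1988 to July 20, 2014: 26 years, of which 6 contain a Feb 29 — 20×365 + 6×366 = 9496 days.
(2000 is a leap year (divisible by 400).)
July 2014: 31 − 20 = 11 days remain.
Then August (31): 31 days.
September 1–11, 2014: 11 days.
Residual: 53 days.
Total: 9549 days.

9549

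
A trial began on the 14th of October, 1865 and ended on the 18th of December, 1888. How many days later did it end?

8466

From October 14, 1865 to October 14, 1888: 23 years, of which 6 contain a Feb 29 — 17×365 + 6×366 = 8401 days.
October 1888: 31 − 14 = 17 days remain.
Then November (30): 30 days.
December 1–18, 1888: 18 days.
Residual: 65 days.
Total: 8466 days.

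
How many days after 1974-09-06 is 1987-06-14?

4664

From September 6, 1974 to September 6, 1986: 12 years, of which 3 contain a Feb 29 — 9×365 + 3×366 = 4383 days.
September 1986: 30 − 6 = 24 days remain.
Then October (31), November (30), December (31), January (31), February 1987 (28), March (31), April (30), May (31): 31 + 30 + 31 + 31 + 28 + 31 + 30 + 31 = 243 days.
June 1–14, 1987: 14 days.
Residual: 281 days.
Total: 4664 days.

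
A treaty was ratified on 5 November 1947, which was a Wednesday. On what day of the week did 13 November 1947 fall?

Thursday

Within November 1947: 13 − 5 = 8 days.
8 mod 7 = 1, so 1 day after Wednesday is Thursday.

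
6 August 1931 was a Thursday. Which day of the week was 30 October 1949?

Sunday

Day-of-year of August 6, 1931: 218.
Day-of-year of October 30, 1949: 303.
1931 has 365 days, so 365 − 218 = 147 days remain in 1931.
Full years 1932–1948: 12 common + 5 leap = 12×365 + 5×366 = 6210 days.
Total: 147 + 6210 + 303 = 6660 days.
6660 mod 7 = 3, so 3 days after Thursday is Sunday.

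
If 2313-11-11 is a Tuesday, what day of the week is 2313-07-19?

Saturday

Count forward from the earlier date (July 19, 2313) to the later (November 11, 2313):
July 2313: 31 − 19 = 12 days remain.
Then August (31), September (30), October (31): 31 + 30 + 31 = 92 days.
November 1–11, 2313: 11 days.
Total: 12 + 92 + 11 = 115 days.
115 mod 7 = 3, so 3 days before Tuesday is Saturday.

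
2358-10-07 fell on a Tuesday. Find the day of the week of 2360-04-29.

Friday

Day-of-year of October 7, 2358: 280.
Day-of-year of April 29, 2360: 120.
2358 has 365 days, so 365 − 280 = 85 days remain in 2358.
Full years: 2359: 365. Sum = 365.
Total: 85 + 365 + 120 = 570 days.
570 mod 7 = 3, so 3 days after Tuesday is Friday.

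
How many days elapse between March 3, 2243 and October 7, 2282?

Day-of-year of March 3, 2243: 62.
Day-of-year of October 7, 2282: 280.
2243 has 365 days, so 365 − 62 = 303 days remain in 2243.
Full years 2244–2281: 28 common + 10 leap = 28×365 + 10×366 = 13880 days.
Total: 303 + 13880 + 280 = 14463 days.

14463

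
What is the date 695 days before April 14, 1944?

May 20, 1942

Count 695 days before April 14, 1944:
May 1942: 31 − 20 = 11 days remain.
Then 22 full months totalling 670 days.
April 1–14, 1944: 14 days.
Total: 11 + 670 + 14 = 695 days.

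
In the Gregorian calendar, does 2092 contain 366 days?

2092 is a leap year.

Yes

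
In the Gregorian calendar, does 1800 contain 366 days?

1800 is not a leap year (divisible by 100 but not 400).

No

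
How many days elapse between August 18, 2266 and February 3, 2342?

27562

From August 18, 2266 to August 18, 2341: 75 years, of which 18 contain a Feb 29 — 57×365 + 18×366 = 27393 days.
(2300 is not a leap year (divisible by 100 but not 400).)
August 2341: 31 − 18 = 13 days remain.
Then September (30), October (31), November (30), December (31), January (31): 30 + 31 + 30 + 31 + 31 = 153 days.
February 1–3, 2342: 3 days (2342 is not a leap year).
Residual: 169 days.
Total: 27562 days.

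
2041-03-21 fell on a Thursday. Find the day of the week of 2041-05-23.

Thursday

March 2041: 31 − 21 = 10 days remain.
Then April (30): 30 days.
May 1–23, 2041: 23 days.
Total: 10 + 30 + 23 = 63 days.
63 is a multiple of 7, so 2041-05-23 falls on the same weekday: Thursday.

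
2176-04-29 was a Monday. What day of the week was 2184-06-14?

Day-of-year of April 29, 2176: 120.
Day-of-year of June 14, 2184: 166.
2176 has 366 days, so 366 − 120 = 246 days remain in 2176.
Full years 2177–2183: 6 common + 1 leap = 6×365 + 1×366 = 2556 days.
Total: 246 + 2556 + 166 = 2968 days.
2968 is a multiple of 7, so 2184-06-14 falls on the same weekday: Monday.

Monday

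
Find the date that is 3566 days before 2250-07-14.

2240-10-08

Count 3566 days before July 14, 2250:
From October 8, 2240 to October 8, 2249: 9 years, of which 2 contain a Feb 29 — 7×365 + 2×366 = 3287 days.
October 2249: 31 − 8 = 23 days remain.
Then November (30), December (31), January (31), February 2250 (28), March (31), April (30), May (31), June (30): 30 + 31 + 31 + 28 + 31 + 30 + 31 + 30 = 242 days.
July 1–14, 2250: 14 days.
Residual: 279 days.
Total: 3566 days.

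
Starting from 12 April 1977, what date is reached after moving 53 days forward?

4 June 1977

Count 53 days after April 12, 1977:
April 1977: 30 − 12 = 18 days remain.
Then May (31): 31 days.
June 1–4, 1977: 4 days.
Total: 18 + 31 + 4 = 53 days.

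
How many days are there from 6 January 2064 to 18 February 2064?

January 2064: 31 − 6 = 25 days remain.
February 1–18, 2064: 18 days (2064 is a leap year).
Total: 25 + 18 = 43 days.

43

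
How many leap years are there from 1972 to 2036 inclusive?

17

Years divisible by 4: 1972, 1976, …, 2036 — 17 in all.
2000 is divisible by 400, so still leap.
No century exceptions apply. Count: 17.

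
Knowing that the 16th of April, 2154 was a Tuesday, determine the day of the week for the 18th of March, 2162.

From April 16, 2154 to April 16, 2161: 7 years, of which 2 contain a Feb 29 — 5×365 + 2×366 = 2557 days.
April 2161: 30 − 16 = 14 days remain.
Then 10 full months totalling 304 days.
March 1–18, 2162: 18 days.
Residual: 336 days.
Total: 2893 days.
2893 mod 7 = 2, so 2 days after Tuesday is Thursday.

Thursday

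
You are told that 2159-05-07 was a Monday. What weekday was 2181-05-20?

Sunday

Day-of-year of May 7, 2159: 127.
Day-of-year of May 20, 2181: 140.
2159 has 365 days, so 365 − 127 = 238 days remain in 2159.
Full years 2160–2180: 15 common + 6 leap = 15×365 + 6×366 = 7671 days.
Total: 238 + 7671 + 140 = 8049 days.
8049 mod 7 = 6, so 6 days after Monday is Sunday.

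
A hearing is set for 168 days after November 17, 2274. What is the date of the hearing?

May 4, 2275

Count 168 days after November 17, 2274:
Day-of-year of November 17, 2274: 321.
Day-of-year of May 4, 2275: 124.
2274 has 365 days, so 365 − 321 = 44 days remain in 2274.
Total: 44 + 124 = 168 days.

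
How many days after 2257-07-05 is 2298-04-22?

From July 5, 2257 to July 5, 2297: 40 years, of which 10 contain a Feb 29 — 30×365 + 10×366 = 14610 days.
July 2297: 31 − 5 = 26 days remain.
Then August (31), September (30), October (31), November (30), December (31), January (31), February 2298 (28), March (31): 31 + 30 + 31 + 30 + 31 + 31 + 28 + 31 = 243 days.
April 1–22, 2298: 22 days.
Residual: 291 days.
Total: 14901 days.

14901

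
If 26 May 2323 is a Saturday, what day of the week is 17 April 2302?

Count forward from the earlier date (April 17, 2302) to the later (May 26, 2323):
Day-of-year of April 17, 2302: 107.
Day-of-year of May 26, 2323: 146.
2302 has 365 days, so 365 − 107 = 258 days remain in 2302.
Full years 2303–2322: 15 common + 5 leap = 15×365 + 5×366 = 7305 days.
Total: 258 + 7305 + 146 = 7709 days.
7709 mod 7 = 2, so 2 days before Saturday is Thursday.

Thursday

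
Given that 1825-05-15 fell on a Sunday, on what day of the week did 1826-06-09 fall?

Friday

Day-of-year of May 15, 1825: 135.
Day-of-year of June 9, 1826: 160.
1825 has 365 days, so 365 − 135 = 230 days remain in 1825.
Total: 230 + 160 = 390 days.
390 mod 7 = 5, so 5 days after Sunday is Friday.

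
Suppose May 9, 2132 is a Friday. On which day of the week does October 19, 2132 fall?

Sunday

May 2132: 31 − 9 = 22 days remain.
Then June (30), July (31), August (31), September (30): 30 + 31 + 31 + 30 = 122 days.
October 1–19, 2132: 19 days.
Total: 22 + 122 + 19 = 163 days.
163 mod 7 = 2, so 2 days after Friday is Sunday.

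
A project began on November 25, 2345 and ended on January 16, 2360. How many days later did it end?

5165

From November 25, 2345 to November 25, 2359: 14 years, of which 3 contain a Feb 29 — 11×365 + 3×366 = 5113 days.
November 2359: 30 − 25 = 5 days remain.
Then December (31): 31 days.
January 1–16, 2360: 16 days.
Residual: 52 days.
Total: 5165 days.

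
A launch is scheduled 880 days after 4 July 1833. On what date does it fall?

1 December 1835

Count 880 days after July 4, 1833:
July 1833: 31 − 4 = 27 days remain.
Then 28 full months totalling 852 days.
December 1, 1835: 1 day.
Total: 27 + 852 + 1 = 880 days.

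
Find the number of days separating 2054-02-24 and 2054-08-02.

February 2054: 28 − 24 = 4 days remain (2054 is not a leap year, so February has 28 days).
Then March (31), April (30), May (31), June (30), July (31): 31 + 30 + 31 + 30 + 31 = 153 days.
August 1–2, 2054: 2 days.
Total: 4 + 153 + 2 = 159 days.

159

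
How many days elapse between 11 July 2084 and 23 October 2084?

104

July 2084: 31 − 11 = 20 days remain.
Then August (31), September (30): 31 + 30 = 61 days.
October 1–23, 2084: 23 days.
Total: 20 + 61 + 23 = 104 days.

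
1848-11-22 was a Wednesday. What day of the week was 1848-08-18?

Count forward from the earlier date (August 18, 1848) to the later (November 22, 1848):
August 1848: 31 − 18 = 13 days remain.
Then September (30), October (31): 30 + 31 = 61 days.
November 1–22, 1848: 22 days.
Total: 13 + 61 + 22 = 96 days.
96 mod 7 = 5, so 5 days before Wednesday is Friday.

Friday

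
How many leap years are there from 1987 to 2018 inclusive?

Years divisible by 4 in [1987, 2018]: 1988, 1992, 1996, 2000, 2004, 2008, 2012, 2016.
2000 is divisible by 400, so still leap.
No century exceptions apply. Count: 8.

8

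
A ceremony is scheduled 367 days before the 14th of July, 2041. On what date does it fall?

the 12th of July, 2040

Count 367 days before July 14, 2041:
Day-of-year of July 12, 2040: 194.
Day-of-year of July 14, 2041: 195.
2040 has 366 days, so 366 − 194 = 172 days remain in 2040.
Total: 172 + 195 = 367 days.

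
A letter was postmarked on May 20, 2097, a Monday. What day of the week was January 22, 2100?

Day-of-year of May 20, 2097: 140.
Day-of-year of January 22, 2100: 22.
2097 has 365 days, so 365 − 140 = 225 days remain in 2097.
Full years: 2098: 365; 2099: 365. Sum = 730.
Total: 225 + 730 + 22 = 977 days.
977 mod 7 = 4, so 4 days after Monday is Friday.

Friday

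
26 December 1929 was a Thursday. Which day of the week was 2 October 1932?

Sunday

December 26, 1929 → December 26, 1930: 365 days.
December 26, 1930 → December 26, 1931: 365 days.
December 1931: 31 − 26 = 5 days remain.
Then 9 full months totalling 274 days.
October 1–2, 1932: 2 days.
Residual: 281 days.
Total: 1011 days.
1011 mod 7 = 3, so 3 days after Thursday is Sunday.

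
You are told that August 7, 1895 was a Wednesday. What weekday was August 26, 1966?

Friday

Day-of-year of August 7, 1895: 219.
Day-of-year of August 26, 1966: 238.
1895 has 365 days, so 365 − 219 = 146 days remain in 1895.
Full years 1896–1965: 53 common + 17 leap = 53×365 + 17×366 = 25567 days.
Total: 146 + 25567 + 238 = 25951 days.
25951 mod 7 = 2, so 2 days after Wednesday is Friday.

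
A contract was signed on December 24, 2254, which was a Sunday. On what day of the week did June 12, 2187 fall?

Count forward from the earlier date (June 12, 2187) to the later (December 24, 2254):
From June 12, 2187 to June 12, 2254: 67 years, of which 16 contain a Feb 29 — 51×365 + 16×366 = 24471 days.
(2200 is not a leap year (divisible by 100 but not 400).)
June 2254: 30 − 12 = 18 days remain.
Then July (31), August (31), September (30), October (31), November (30): 31 + 31 + 30 + 31 + 30 = 153 days.
December 1–24, 2254: 24 days.
Residual: 195 days.
Total: 24666 days.
24666 mod 7 = 5, so 5 days before Sunday is Tuesday.

Tuesday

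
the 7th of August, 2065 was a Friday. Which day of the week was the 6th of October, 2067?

Thursday

Day-of-year of August 7, 2065: 219.
Day-of-year of October 6, 2067: 279.
2065 has 365 days, so 365 − 219 = 146 days remain in 2065.
Full years: 2066: 365. Sum = 365.
Total: 146 + 365 + 279 = 790 days.
790 mod 7 = 6, so 6 days after Friday is Thursday.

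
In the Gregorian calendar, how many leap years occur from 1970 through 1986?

4

Years divisible by 4 in [1970, 1986]: 1972, 1976, 1980, 1984.
No century exceptions apply. Count: 4.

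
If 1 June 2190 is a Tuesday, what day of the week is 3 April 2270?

From June 1, 2190 to June 1, 2269: 79 years, of which 19 contain a Feb 29 — 60×365 + 19×366 = 28854 days.
(2200 is not a leap year (divisible by 100 but not 400).)
June 2269: 30 − 1 = 29 days remain.
Then 9 full months totalling 274 days.
April 1–3, 2270: 3 days.
Residual: 306 days.
Total: 29160 days.
29160 mod 7 = 5, so 5 days after Tuesday is Sunday.

Sunday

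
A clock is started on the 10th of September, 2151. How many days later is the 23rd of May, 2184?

11944

From September 10, 2151 to September 10, 2183: 32 years, of which 8 contain a Feb 29 — 24×365 + 8×366 = 11688 days.
September 2183: 30 − 10 = 20 days remain.
Then October (31), November (30), December (31), January (31), February 2184 (29), March (31), April (30): 31 + 30 + 31 + 31 + 29 + 31 + 30 = 213 days.
May 1–23, 2184: 23 days.
Residual: 256 days.
Total: 11944 days.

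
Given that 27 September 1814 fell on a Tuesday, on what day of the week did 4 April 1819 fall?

September 27, 1814 → September 27, 1815: 365 days.
September 27, 1815 → September 27, 1816: 366 days (1816 is a leap year).
September 27, 1816 → September 27, 1817: 365 days.
September 27, 1817 → September 27, 1818: 365 days.
September 1818: 30 − 27 = 3 days remain.
Then October (31), November (30), December (31), January (31), February 1819 (28), March (31): 31 + 30 + 31 + 31 + 28 + 31 = 182 days.
April 1–4, 1819: 4 days.
Residual: 189 days.
Total: 1650 days.
1650 mod 7 = 5, so 5 days after Tuesday is Sunday.

Sunday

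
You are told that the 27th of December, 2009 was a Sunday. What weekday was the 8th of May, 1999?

Saturday

Count forward from the earlier date (May 8, 1999) to the later (December 27, 2009):
From May 8, 1999 to May 8, 2009: 10 years, of which 3 contain a Feb 29 — 7×365 + 3×366 = 3653 days.
(2000 is a leap year (divisible by 400).)
May 2009: 31 − 8 = 23 days remain.
Then June (30), July (31), August (31), September (30), October (31), November (30): 30 + 31 + 31 + 30 + 31 + 30 = 183 days.
December 1–27, 2009: 27 days.
Residual: 233 days.
Total: 3886 days.
3886 mod 7 = 1, so 1 day before Sunday is Saturday.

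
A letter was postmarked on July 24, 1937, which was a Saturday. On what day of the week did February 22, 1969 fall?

Saturday

From July 24, 1937 to July 24, 1968: 31 years, of which 8 contain a Feb 29 — 23×365 + 8×366 = 11323 days.
July 1968: 31 − 24 = 7 days remain.
Then August (31), September (30), October (31), November (30), December (31), January (31): 31 + 30 + 31 + 30 + 31 + 31 = 184 days.
February 1–22, 1969: 22 days (1969 is not a leap year).
Residual: 213 days.
Total: 11536 days.
11536 is a multiple of 7, so February 22, 1969 falls on the same weekday: Saturday.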